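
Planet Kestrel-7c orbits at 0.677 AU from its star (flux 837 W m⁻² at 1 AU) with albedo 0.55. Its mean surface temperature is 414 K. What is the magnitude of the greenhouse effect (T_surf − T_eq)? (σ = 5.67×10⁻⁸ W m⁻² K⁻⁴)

ΔT ≈ 168.7 K

S = 837/0.677² = 1826 W m⁻².
T_eq = [S(1−A)/(4σ)]^(1/4) = [1826×0.45/(4×5.67×10⁻⁸)]^(1/4) = 245.3 K.
ΔT = T_surf − T_eq = 414 − 245.3.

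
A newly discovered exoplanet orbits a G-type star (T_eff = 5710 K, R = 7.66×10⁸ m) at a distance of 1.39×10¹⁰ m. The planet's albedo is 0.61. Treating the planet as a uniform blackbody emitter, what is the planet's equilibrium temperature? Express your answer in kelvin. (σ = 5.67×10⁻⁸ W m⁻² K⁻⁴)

T_eq ≈ 749 K

L = 4πR_⋆²σT_⋆⁴ = 4π(7.66×10⁸)² × 5.67×10⁻⁸ × (5710)⁴ = 4.44×10²⁶ W.
S = L/(4πd²) = 1.83×10⁵ W m⁻².
Energy balance: absorbed = emitted ⇒ πR²·S(1−A) = 4πR²·σT_eq⁴, so T_eq⁴ = S(1−A)/(4σ).
T_eq = [1.83×10⁵ × 0.39 / (4 × 5.67×10⁻⁸)]^(1/4) = (3.15×10¹¹)^(1/4) = 749 K.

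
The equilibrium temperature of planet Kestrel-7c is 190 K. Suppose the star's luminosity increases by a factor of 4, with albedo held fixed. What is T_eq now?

T_eq ≈ 269 K

T_eq ∝ L^(1/4) · d^(−1/2).
T′ = 190 × 4^(1/4) = 269 K.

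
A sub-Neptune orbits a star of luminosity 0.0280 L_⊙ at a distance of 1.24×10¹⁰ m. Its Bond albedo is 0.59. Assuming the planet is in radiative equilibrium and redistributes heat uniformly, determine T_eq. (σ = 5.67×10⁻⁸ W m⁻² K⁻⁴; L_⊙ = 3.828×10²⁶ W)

T_eq ≈ 316 K

L = 0.0280 × 3.828×10²⁶ = 1.07×10²⁵ W.
Flux: S = L/(4πd²) = 1.07×10²⁵/(4π×(1.24×10¹⁰)²) = 5550 W m⁻².
Energy balance: absorbed = emitted ⇒ πR²·S(1−A) = 4πR²·σT_eq⁴, so T_eq⁴ = S(1−A)/(4σ).
T_eq = [5550 × 0.41 / (4 × 5.67×10⁻⁸)]^(1/4) = (1.00×10¹⁰)^(1/4) = 316 K.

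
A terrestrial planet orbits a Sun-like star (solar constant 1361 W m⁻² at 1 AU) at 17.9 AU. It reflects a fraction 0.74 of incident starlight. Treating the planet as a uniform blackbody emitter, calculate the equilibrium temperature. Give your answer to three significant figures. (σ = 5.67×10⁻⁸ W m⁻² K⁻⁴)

Flux at 17.9 AU: S = 1361/17.9² = 4.25 W m⁻².
Energy balance: absorbed = emitted ⇒ πR²·S(1−A) = 4πR²·σT_eq⁴, so T_eq⁴ = S(1−A)/(4σ).
T_eq = [4.25 × 0.26 / (4 × 5.67×10⁻⁸)]^(1/4) = (4.87×10⁶)^(1/4) = 47.0 K.

T_eq ≈ 47.0 K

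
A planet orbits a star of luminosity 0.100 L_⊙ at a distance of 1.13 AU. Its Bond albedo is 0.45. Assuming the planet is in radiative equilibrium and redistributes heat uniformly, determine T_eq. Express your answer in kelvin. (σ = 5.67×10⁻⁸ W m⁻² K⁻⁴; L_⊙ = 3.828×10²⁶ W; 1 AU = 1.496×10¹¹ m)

T_eq ≈ 127 K

d = 1.13 AU = 1.69×10¹¹ m.
L = 0.100 × 3.828×10²⁶ = 3.83×10²⁵ W.
Flux: S = L/(4πd²) = 3.83×10²⁵/(4π×(1.69×10¹¹)²) = 107 W m⁻².
Energy balance: absorbed = emitted ⇒ πR²·S(1−A) = 4πR²·σT_eq⁴, so T_eq⁴ = S(1−A)/(4σ).
T_eq = [107 × 0.55 / (4 × 5.67×10⁻⁸)]^(1/4) = (2.59×10⁸)^(1/4) = 127 K.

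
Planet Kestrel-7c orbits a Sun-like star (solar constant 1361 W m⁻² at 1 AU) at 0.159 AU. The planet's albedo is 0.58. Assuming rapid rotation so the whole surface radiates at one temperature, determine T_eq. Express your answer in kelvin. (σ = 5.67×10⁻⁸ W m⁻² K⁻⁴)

T_eq ≈ 562 K

Flux at 0.159 AU: S = 1361/0.159² = 5.38×10⁴ W m⁻².
Energy balance: absorbed = emitted ⇒ πR²·S(1−A) = 4πR²·σT_eq⁴, so T_eq⁴ = S(1−A)/(4σ).
T_eq = [5.38×10⁴ × 0.42 / (4 × 5.67×10⁻⁸)]^(1/4) = (9.97×10¹⁰)^(1/4) = 562 K.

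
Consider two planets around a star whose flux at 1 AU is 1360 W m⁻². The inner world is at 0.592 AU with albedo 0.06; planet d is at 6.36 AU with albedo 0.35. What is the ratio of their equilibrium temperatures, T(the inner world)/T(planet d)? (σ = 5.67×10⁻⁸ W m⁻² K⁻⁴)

T_eq = [S₀(1−A)/(4σd²)]^(1/4), so T ∝ (1−A)^(1/4) / √d.
T₁ = [1360×0.94/(4×5.67×10⁻⁸×0.592²)]^(1/4) = 356.12 K.
T₂ = [1360×0.65/(4×5.67×10⁻⁸×6.36²)]^(1/4) = 99.08 K.

T₁/T₂ ≈ 3.594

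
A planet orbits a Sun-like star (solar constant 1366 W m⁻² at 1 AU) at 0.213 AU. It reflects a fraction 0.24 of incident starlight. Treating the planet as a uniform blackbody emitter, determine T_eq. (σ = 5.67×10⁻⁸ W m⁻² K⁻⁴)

Flux at 0.213 AU: S = 1366/0.213² = 3.01×10⁴ W m⁻².
Energy balance: absorbed = emitted ⇒ πR²·S(1−A) = 4πR²·σT_eq⁴, so T_eq⁴ = S(1−A)/(4σ).
T_eq = [3.01×10⁴ × 0.76 / (4 × 5.67×10⁻⁸)]^(1/4) = (1.01×10¹¹)^(1/4) = 564 K.

T_eq ≈ 564 K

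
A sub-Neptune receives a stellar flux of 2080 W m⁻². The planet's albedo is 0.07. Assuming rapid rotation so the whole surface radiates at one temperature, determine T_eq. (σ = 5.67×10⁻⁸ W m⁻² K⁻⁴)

T_eq ≈ 304 K

Energy balance: absorbed = emitted ⇒ πR²·S(1−A) = 4πR²·σT_eq⁴, so T_eq⁴ = S(1−A)/(4σ).
T_eq = [2080 × 0.93 / (4 × 5.67×10⁻⁸)]^(1/4) = (8.53×10⁹)^(1/4) = 304 K.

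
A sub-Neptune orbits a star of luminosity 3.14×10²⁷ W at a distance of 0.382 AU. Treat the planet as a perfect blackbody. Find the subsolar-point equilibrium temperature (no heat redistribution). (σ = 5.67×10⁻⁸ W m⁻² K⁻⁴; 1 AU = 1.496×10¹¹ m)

d = 0.382 AU = 5.71×10¹⁰ m.
Flux: S = L/(4πd²) = 3.14×10²⁷/(4π×(5.71×10¹⁰)²) = 7.65×10⁴ W m⁻².
At the subsolar point the surface absorbs S(1−A) and emits σT⁴ per unit area — no factor of 4, since only the local patch is in balance.
T = [7.65×10⁴ × 1.00 / 5.67×10⁻⁸]^(1/4) = (1.35×10¹²)^(1/4) = 1080 K.

T_ss ≈ 1080 K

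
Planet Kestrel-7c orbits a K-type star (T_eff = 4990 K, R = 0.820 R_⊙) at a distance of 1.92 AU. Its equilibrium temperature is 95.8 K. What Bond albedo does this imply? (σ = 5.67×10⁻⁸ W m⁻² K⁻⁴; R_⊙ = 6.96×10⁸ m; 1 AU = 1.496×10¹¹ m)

R_⋆ = 0.820 × 6.96×10⁸ = 5.71×10⁸ m.
d = 1.92 AU = 2.87×10¹¹ m.
L = 4πR_⋆²σT_⋆⁴ = 4π(5.71×10⁸)² × 5.67×10⁻⁸ × (4990)⁴ = 1.44×10²⁶ W.
S = L/(4πd²) = 139 W m⁻².
From T_eq⁴ = S(1−A)/(4σ): 1−A = 4σT_eq⁴/S.
1−A = 4 × 5.67×10⁻⁸ × (95.8)⁴ / 139 = 0.138.

A ≈ 0.86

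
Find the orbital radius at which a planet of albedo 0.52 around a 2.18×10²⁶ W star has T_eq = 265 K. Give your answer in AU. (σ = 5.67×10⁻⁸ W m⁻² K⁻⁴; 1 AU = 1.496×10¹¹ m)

From T_eq⁴ = L(1−A)/(16πσd²): d = √[L(1−A)/(16πσT_eq⁴)].
d = √[2.18×10²⁶ × 0.48 / (16π × 5.67×10⁻⁸ × (265)⁴)] = 8.63×10¹⁰ m = 0.577 AU.

d ≈ 0.577 AU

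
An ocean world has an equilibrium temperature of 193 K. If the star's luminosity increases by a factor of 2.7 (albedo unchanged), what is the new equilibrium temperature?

T_eq ≈ 247 K

T_eq ∝ L^(1/4) · d^(−1/2).
T′ = 193 × 2.7^(1/4) = 247 K.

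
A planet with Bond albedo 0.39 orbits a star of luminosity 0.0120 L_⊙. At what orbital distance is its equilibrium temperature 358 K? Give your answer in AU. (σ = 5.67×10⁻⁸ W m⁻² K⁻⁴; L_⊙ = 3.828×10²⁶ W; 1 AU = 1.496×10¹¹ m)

d ≈ 0.0517 AU

L = 0.0120 × 3.828×10²⁶ = 4.59×10²⁴ W.
From T_eq⁴ = L(1−A)/(16πσd²): d = √[L(1−A)/(16πσT_eq⁴)].
d = √[4.59×10²⁴ × 0.61 / (16π × 5.67×10⁻⁸ × (358)⁴)] = 7.74×10⁹ m = 0.0517 AU.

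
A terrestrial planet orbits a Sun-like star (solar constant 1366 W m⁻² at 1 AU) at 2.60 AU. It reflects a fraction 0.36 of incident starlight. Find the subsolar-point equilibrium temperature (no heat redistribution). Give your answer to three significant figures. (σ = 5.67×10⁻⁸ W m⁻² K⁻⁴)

T_ss ≈ 219 K

Flux at 2.60 AU: S = 1366/2.60² = 202 W m⁻².
At the subsolar point the surface absorbs S(1−A) and emits σT⁴ per unit area — no factor of 4, since only the local patch is in balance.
T = [202 × 0.64 / 5.67×10⁻⁸]^(1/4) = (2.28×10⁹)^(1/4) = 219 K.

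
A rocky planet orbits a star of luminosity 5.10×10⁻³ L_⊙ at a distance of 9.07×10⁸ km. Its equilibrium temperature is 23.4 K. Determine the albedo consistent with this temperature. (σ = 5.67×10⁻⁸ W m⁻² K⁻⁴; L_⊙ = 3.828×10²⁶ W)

d = 9.07×10⁸ km = 9.07×10¹¹ m.
L = 5.10×10⁻³ × 3.828×10²⁶ = 1.95×10²⁴ W.
Flux: S = L/(4πd²) = 1.95×10²⁴/(4π×(9.07×10¹¹)²) = 0.189 W m⁻².
From T_eq⁴ = S(1−A)/(4σ): 1−A = 4σT_eq⁴/S.
1−A = 4 × 5.67×10⁻⁸ × (23.4)⁴ / 0.189 = 0.360.

A ≈ 0.64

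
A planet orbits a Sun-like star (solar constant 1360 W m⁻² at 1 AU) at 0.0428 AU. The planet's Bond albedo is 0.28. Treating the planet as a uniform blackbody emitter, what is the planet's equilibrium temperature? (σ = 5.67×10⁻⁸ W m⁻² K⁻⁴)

T_eq ≈ 1240 K

Flux at 0.0428 AU: S = 1360/0.0428² = 7.42×10⁵ W m⁻².
Energy balance: absorbed = emitted ⇒ πR²·S(1−A) = 4πR²·σT_eq⁴, so T_eq⁴ = S(1−A)/(4σ).
T_eq = [7.42×10⁵ × 0.72 / (4 × 5.67×10⁻⁸)]^(1/4) = (2.36×10¹²)^(1/4) = 1240 K.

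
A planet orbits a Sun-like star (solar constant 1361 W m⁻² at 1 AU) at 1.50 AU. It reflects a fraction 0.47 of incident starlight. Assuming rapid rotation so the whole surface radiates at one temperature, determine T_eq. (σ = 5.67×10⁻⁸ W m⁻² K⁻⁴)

T_eq ≈ 194 K

Flux at 1.50 AU: S = 1361/1.50² = 605 W m⁻².
Energy balance: absorbed = emitted ⇒ πR²·S(1−A) = 4πR²·σT_eq⁴, so T_eq⁴ = S(1−A)/(4σ).
T_eq = [605 × 0.53 / (4 × 5.67×10⁻⁸)]^(1/4) = (1.41×10⁹)^(1/4) = 194 K.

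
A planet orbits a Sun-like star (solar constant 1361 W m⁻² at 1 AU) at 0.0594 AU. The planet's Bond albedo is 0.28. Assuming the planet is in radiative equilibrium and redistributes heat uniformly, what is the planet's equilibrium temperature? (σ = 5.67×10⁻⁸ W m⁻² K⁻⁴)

T_eq ≈ 1050 K

Flux at 0.0594 AU: S = 1361/0.0594² = 3.86×10⁵ W m⁻².
Energy balance: absorbed = emitted ⇒ πR²·S(1−A) = 4πR²·σT_eq⁴, so T_eq⁴ = S(1−A)/(4σ).
T_eq = [3.86×10⁵ × 0.72 / (4 × 5.67×10⁻⁸)]^(1/4) = (1.22×10¹²)^(1/4) = 1050 K.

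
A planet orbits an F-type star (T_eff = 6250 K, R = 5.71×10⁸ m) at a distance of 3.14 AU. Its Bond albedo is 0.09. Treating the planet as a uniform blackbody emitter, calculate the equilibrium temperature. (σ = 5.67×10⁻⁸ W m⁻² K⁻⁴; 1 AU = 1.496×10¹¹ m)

d = 3.14 AU = 4.70×10¹¹ m.
L = 4πR_⋆²σT_⋆⁴ = 4π(5.71×10⁸)² × 5.67×10⁻⁸ × (6250)⁴ = 3.54×10²⁶ W.
S = L/(4πd²) = 128 W m⁻².
Energy balance: absorbed = emitted ⇒ πR²·S(1−A) = 4πR²·σT_eq⁴, so T_eq⁴ = S(1−A)/(4σ).
T_eq = [128 × 0.91 / (4 × 5.67×10⁻⁸)]^(1/4) = (5.13×10⁸)^(1/4) = 150 K.

T_eq ≈ 150 K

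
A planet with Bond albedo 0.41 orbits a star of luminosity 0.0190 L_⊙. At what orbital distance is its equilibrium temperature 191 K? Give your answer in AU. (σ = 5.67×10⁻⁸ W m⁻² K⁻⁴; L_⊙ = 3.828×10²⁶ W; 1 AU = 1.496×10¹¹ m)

L = 0.0190 × 3.828×10²⁶ = 7.27×10²⁴ W.
From T_eq⁴ = L(1−A)/(16πσd²): d = √[L(1−A)/(16πσT_eq⁴)].
d = √[7.27×10²⁴ × 0.59 / (16π × 5.67×10⁻⁸ × (191)⁴)] = 3.36×10¹⁰ m = 0.225 AU.

d ≈ 0.225 AU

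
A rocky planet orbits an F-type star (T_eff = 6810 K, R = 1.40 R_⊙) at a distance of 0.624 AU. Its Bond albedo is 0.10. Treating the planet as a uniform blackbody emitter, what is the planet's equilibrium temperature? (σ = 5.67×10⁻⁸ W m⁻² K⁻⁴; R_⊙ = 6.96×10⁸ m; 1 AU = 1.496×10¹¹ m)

R_⋆ = 1.40 × 6.96×10⁸ = 9.74×10⁸ m.
d = 0.624 AU = 9.34×10¹⁰ m.
L = 4πR_⋆²σT_⋆⁴ = 4π(9.74×10⁸)² × 5.67×10⁻⁸ × (6810)⁴ = 1.45×10²⁷ W.
S = L/(4πd²) = 1.33×10⁴ W m⁻².
Energy balance: absorbed = emitted ⇒ πR²·S(1−A) = 4πR²·σT_eq⁴, so T_eq⁴ = S(1−A)/(4σ).
T_eq = [1.33×10⁴ × 0.90 / (4 × 5.67×10⁻⁸)]^(1/4) = (5.27×10¹⁰)^(1/4) = 479 K.

T_eq ≈ 479 K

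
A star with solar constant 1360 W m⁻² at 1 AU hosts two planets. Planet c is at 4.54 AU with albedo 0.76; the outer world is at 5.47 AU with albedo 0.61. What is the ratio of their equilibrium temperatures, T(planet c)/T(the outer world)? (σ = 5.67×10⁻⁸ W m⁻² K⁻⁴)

T_eq = [S₀(1−A)/(4σd²)]^(1/4), so T ∝ (1−A)^(1/4) / √d.
T₁ = [1360×0.24/(4×5.67×10⁻⁸×4.54²)]^(1/4) = 91.41 K.
T₂ = [1360×0.39/(4×5.67×10⁻⁸×5.47²)]^(1/4) = 94.03 K.

T₁/T₂ ≈ 0.972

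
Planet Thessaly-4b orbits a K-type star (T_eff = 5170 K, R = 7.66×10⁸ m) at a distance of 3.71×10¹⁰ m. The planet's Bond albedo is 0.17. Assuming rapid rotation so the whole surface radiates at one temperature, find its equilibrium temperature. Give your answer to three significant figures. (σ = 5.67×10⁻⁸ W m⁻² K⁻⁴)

L = 4πR_⋆²σT_⋆⁴ = 4π(7.66×10⁸)² × 5.67×10⁻⁸ × (5170)⁴ = 2.99×10²⁶ W.
S = L/(4πd²) = 1.73×10⁴ W m⁻².
Energy balance: absorbed = emitted ⇒ πR²·S(1−A) = 4πR²·σT_eq⁴, so T_eq⁴ = S(1−A)/(4σ).
T_eq = [1.73×10⁴ × 0.83 / (4 × 5.67×10⁻⁸)]^(1/4) = (6.32×10¹⁰)^(1/4) = 501 K.

T_eq ≈ 501 K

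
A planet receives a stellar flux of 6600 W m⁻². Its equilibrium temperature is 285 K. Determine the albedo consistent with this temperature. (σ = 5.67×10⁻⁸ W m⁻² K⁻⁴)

A ≈ 0.77

From T_eq⁴ = S(1−A)/(4σ): 1−A = 4σT_eq⁴/S.
1−A = 4 × 5.67×10⁻⁸ × (285)⁴ / 6600 = 0.227.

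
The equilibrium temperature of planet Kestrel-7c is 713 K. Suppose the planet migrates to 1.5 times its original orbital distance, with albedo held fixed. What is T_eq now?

T_eq ∝ L^(1/4) · d^(−1/2).
T′ = 713 / 1.5^(1/2) = 582 K.

T_eq ≈ 582 K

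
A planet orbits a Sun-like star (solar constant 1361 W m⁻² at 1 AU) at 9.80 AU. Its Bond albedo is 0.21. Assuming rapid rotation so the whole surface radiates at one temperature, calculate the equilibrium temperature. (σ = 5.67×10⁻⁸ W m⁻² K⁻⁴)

T_eq ≈ 83.8 K

Flux at 9.80 AU: S = 1361/9.80² = 14.2 W m⁻².
Energy balance: absorbed = emitted ⇒ πR²·S(1−A) = 4πR²·σT_eq⁴, so T_eq⁴ = S(1−A)/(4σ).
T_eq = [14.2 × 0.79 / (4 × 5.67×10⁻⁸)]^(1/4) = (4.94×10⁷)^(1/4) = 83.8 K.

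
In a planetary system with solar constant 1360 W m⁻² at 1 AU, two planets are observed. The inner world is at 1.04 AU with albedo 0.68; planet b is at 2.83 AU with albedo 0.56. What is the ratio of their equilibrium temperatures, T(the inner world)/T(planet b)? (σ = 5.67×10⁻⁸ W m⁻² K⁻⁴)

T₁/T₂ ≈ 1.523

T_eq = [S₀(1−A)/(4σd²)]^(1/4), so T ∝ (1−A)^(1/4) / √d.
T₁ = [1360×0.32/(4×5.67×10⁻⁸×1.04²)]^(1/4) = 205.23 K.
T₂ = [1360×0.44/(4×5.67×10⁻⁸×2.83²)]^(1/4) = 134.72 K.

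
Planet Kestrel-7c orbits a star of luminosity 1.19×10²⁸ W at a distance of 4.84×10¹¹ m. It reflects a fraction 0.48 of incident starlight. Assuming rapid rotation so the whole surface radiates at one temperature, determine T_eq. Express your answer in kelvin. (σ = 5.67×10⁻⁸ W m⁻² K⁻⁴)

T_eq ≈ 310 K

Flux: S = L/(4πd²) = 1.19×10²⁸/(4π×(4.84×10¹¹)²) = 4040 W m⁻².
Energy balance: absorbed = emitted ⇒ πR²·S(1−A) = 4πR²·σT_eq⁴, so T_eq⁴ = S(1−A)/(4σ).
T_eq = [4040 × 0.52 / (4 × 5.67×10⁻⁸)]^(1/4) = (9.27×10⁹)^(1/4) = 310 K.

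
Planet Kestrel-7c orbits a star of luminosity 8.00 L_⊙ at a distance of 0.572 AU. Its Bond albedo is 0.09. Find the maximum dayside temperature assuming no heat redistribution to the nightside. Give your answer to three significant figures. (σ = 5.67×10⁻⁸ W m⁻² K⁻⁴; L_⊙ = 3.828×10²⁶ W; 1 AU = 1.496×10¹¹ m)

T_ss ≈ 855 K

d = 0.572 AU = 8.56×10¹⁰ m.
L = 8.00 × 3.828×10²⁶ = 3.06×10²⁷ W.
Flux: S = L/(4πd²) = 3.06×10²⁷/(4π×(8.56×10¹⁰)²) = 3.33×10⁴ W m⁻².
With no redistribution each surface element balances locally: S(1−A) = σT⁴.
T = [3.33×10⁴ × 0.91 / 5.67×10⁻⁸]^(1/4) = (5.34×10¹¹)^(1/4) = 855 K.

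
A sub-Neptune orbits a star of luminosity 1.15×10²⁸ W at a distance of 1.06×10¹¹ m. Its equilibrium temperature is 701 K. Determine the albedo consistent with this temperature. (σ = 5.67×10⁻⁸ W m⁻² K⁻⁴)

A ≈ 0.33

Flux: S = L/(4πd²) = 1.15×10²⁸/(4π×(1.06×10¹¹)²) = 8.14×10⁴ W m⁻².
From T_eq⁴ = S(1−A)/(4σ): 1−A = 4σT_eq⁴/S.
1−A = 4 × 5.67×10⁻⁸ × (701)⁴ / 8.14×10⁴ = 0.672.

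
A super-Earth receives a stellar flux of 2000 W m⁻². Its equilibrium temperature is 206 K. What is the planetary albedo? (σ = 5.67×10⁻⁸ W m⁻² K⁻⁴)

From T_eq⁴ = S(1−A)/(4σ): 1−A = 4σT_eq⁴/S.
1−A = 4 × 5.67×10⁻⁸ × (206)⁴ / 2000 = 0.204.

A ≈ 0.80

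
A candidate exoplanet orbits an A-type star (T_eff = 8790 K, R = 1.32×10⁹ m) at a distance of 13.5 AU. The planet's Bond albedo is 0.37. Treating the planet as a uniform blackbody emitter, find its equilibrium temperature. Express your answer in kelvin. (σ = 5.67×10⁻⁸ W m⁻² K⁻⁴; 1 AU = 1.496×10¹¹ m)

T_eq ≈ 142 K

d = 13.5 AU = 2.02×10¹² m.
L = 4πR_⋆²σT_⋆⁴ = 4π(1.32×10⁹)² × 5.67×10⁻⁸ × (8790)⁴ = 7.41×10²⁷ W.
S = L/(4πd²) = 145 W m⁻².
Energy balance: absorbed = emitted ⇒ πR²·S(1−A) = 4πR²·σT_eq⁴, so T_eq⁴ = S(1−A)/(4σ).
T_eq = [145 × 0.63 / (4 × 5.67×10⁻⁸)]^(1/4) = (4.02×10⁸)^(1/4) = 142 K.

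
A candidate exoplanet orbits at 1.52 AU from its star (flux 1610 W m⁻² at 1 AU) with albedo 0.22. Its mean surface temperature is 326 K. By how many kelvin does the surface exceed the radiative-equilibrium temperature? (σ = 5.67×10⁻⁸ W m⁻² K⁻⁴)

S = 1610/1.52² = 696.8 W m⁻².
T_eq = [S(1−A)/(4σ)]^(1/4) = [696.8×0.78/(4×5.67×10⁻⁸)]^(1/4) = 221.3 K.
ΔT = T_surf − T_eq = 326 − 221.3.

ΔT ≈ 104.7 K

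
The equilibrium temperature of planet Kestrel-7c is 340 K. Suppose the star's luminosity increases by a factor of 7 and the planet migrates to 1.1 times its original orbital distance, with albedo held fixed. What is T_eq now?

T_eq ≈ 527 K

T_eq ∝ L^(1/4) · d^(−1/2).
T′ = 340 × 7^(1/4) / 1.1^(1/2) = 527 K.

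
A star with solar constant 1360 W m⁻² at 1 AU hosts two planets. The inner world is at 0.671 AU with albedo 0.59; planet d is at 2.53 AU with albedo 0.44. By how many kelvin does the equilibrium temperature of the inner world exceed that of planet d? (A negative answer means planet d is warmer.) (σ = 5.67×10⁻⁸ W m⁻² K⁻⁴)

ΔT ≈ 120.5 K

T_eq = [S₀(1−A)/(4σd²)]^(1/4), so T ∝ (1−A)^(1/4) / √d.
T₁ = [1360×0.41/(4×5.67×10⁻⁸×0.671²)]^(1/4) = 271.84 K.
T₂ = [1360×0.56/(4×5.67×10⁻⁸×2.53²)]^(1/4) = 151.34 K.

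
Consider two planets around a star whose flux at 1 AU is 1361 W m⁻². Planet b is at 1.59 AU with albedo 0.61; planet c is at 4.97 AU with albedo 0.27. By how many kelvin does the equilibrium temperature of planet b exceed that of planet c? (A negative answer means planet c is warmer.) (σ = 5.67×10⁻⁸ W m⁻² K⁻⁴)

T_eq = [S₀(1−A)/(4σd²)]^(1/4), so T ∝ (1−A)^(1/4) / √d.
T₁ = [1361×0.39/(4×5.67×10⁻⁸×1.59²)]^(1/4) = 174.43 K.
T₂ = [1361×0.73/(4×5.67×10⁻⁸×4.97²)]^(1/4) = 115.40 K.

ΔT ≈ 59.0 K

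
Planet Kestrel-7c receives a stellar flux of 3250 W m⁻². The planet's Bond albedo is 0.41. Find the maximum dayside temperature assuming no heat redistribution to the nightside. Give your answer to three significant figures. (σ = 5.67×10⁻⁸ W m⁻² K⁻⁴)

T_ss ≈ 429 K

With no redistribution each surface element balances locally: S(1−A) = σT⁴.
T = [3250 × 0.59 / 5.67×10⁻⁸]^(1/4) = (3.38×10¹⁰)^(1/4) = 429 K.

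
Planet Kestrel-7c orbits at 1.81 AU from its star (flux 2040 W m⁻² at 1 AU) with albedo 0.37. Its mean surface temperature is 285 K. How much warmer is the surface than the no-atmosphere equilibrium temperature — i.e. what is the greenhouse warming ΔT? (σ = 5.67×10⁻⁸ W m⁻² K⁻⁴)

S = 2040/1.81² = 622.7 W m⁻².
T_eq = [S(1−A)/(4σ)]^(1/4) = [622.7×0.63/(4×5.67×10⁻⁸)]^(1/4) = 203.9 K.
ΔT = T_surf − T_eq = 285 − 203.9.

ΔT ≈ 81.1 K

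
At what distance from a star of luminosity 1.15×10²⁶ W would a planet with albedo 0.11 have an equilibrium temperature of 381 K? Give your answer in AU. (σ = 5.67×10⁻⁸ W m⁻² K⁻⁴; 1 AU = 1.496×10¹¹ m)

From T_eq⁴ = L(1−A)/(16πσd²): d = √[L(1−A)/(16πσT_eq⁴)].
d = √[1.15×10²⁶ × 0.89 / (16π × 5.67×10⁻⁸ × (381)⁴)] = 4.13×10¹⁰ m = 0.276 AU.

d ≈ 0.276 AU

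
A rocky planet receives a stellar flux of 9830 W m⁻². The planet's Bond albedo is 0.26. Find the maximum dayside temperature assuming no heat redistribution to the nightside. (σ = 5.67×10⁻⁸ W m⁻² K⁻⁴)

With no redistribution each surface element balances locally: S(1−A) = σT⁴.
T = [9830 × 0.74 / 5.67×10⁻⁸]^(1/4) = (1.28×10¹¹)^(1/4) = 598 K.

T_ss ≈ 598 K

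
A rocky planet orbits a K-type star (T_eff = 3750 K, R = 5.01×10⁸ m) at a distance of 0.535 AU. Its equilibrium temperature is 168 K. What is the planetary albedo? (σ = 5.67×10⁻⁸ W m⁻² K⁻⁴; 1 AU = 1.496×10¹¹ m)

d = 0.535 AU = 8.00×10¹⁰ m.
L = 4πR_⋆²σT_⋆⁴ = 4π(5.01×10⁸)² × 5.67×10⁻⁸ × (3750)⁴ = 3.54×10²⁵ W.
S = L/(4πd²) = 439 W m⁻².
From T_eq⁴ = S(1−A)/(4σ): 1−A = 4σT_eq⁴/S.
1−A = 4 × 5.67×10⁻⁸ × (168)⁴ / 439 = 0.411.

A ≈ 0.59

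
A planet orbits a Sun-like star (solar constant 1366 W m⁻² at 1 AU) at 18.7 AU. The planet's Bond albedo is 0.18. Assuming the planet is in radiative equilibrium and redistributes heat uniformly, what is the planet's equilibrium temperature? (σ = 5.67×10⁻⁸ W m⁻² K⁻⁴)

T_eq ≈ 61.3 K

Flux at 18.7 AU: S = 1366/18.7² = 3.91 W m⁻².
Energy balance: absorbed = emitted ⇒ πR²·S(1−A) = 4πR²·σT_eq⁴, so T_eq⁴ = S(1−A)/(4σ).
T_eq = [3.91 × 0.82 / (4 × 5.67×10⁻⁸)]^(1/4) = (1.41×10⁷)^(1/4) = 61.3 K.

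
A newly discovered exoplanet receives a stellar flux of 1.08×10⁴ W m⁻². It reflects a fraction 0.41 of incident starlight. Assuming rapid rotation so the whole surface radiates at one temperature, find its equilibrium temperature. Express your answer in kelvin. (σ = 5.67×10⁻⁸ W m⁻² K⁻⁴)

T_eq ≈ 409 K

Energy balance: absorbed = emitted ⇒ πR²·S(1−A) = 4πR²·σT_eq⁴, so T_eq⁴ = S(1−A)/(4σ).
T_eq = [1.08×10⁴ × 0.59 / (4 × 5.67×10⁻⁸)]^(1/4) = (2.81×10¹⁰)^(1/4) = 409 K.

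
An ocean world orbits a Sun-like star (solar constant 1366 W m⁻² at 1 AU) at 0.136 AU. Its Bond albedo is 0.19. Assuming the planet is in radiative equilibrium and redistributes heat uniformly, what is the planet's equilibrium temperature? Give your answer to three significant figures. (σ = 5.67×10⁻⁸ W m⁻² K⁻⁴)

T_eq ≈ 717 K

Flux at 0.136 AU: S = 1366/0.136² = 7.39×10⁴ W m⁻².
Energy balance: absorbed = emitted ⇒ πR²·S(1−A) = 4πR²·σT_eq⁴, so T_eq⁴ = S(1−A)/(4σ).
T_eq = [7.39×10⁴ × 0.81 / (4 × 5.67×10⁻⁸)]^(1/4) = (2.64×10¹¹)^(1/4) = 717 K.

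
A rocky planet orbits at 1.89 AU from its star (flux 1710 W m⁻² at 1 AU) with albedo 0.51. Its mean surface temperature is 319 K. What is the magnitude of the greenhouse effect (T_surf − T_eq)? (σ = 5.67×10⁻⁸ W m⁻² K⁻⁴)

ΔT ≈ 139.7 K

S = 1710/1.89² = 478.7 W m⁻².
T_eq = [S(1−A)/(4σ)]^(1/4) = [478.7×0.49/(4×5.67×10⁻⁸)]^(1/4) = 179.3 K.
ΔT = T_surf − T_eq = 319 − 179.3.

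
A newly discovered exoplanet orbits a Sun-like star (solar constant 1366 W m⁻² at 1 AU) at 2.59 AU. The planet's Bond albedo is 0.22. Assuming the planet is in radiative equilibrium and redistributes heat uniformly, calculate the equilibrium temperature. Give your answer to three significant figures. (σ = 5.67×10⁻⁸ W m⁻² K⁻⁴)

T_eq ≈ 163 K

Flux at 2.59 AU: S = 1366/2.59² = 204 W m⁻².
Energy balance: absorbed = emitted ⇒ πR²·S(1−A) = 4πR²·σT_eq⁴, so T_eq⁴ = S(1−A)/(4σ).
T_eq = [204 × 0.78 / (4 × 5.67×10⁻⁸)]^(1/4) = (7.00×10⁸)^(1/4) = 163 K.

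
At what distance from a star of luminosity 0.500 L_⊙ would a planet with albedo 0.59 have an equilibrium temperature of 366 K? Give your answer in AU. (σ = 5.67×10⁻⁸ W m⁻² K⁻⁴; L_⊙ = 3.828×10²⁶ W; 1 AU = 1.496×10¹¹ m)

d ≈ 0.262 AU

L = 0.500 × 3.828×10²⁶ = 1.91×10²⁶ W.
From T_eq⁴ = L(1−A)/(16πσd²): d = √[L(1−A)/(16πσT_eq⁴)].
d = √[1.91×10²⁶ × 0.41 / (16π × 5.67×10⁻⁸ × (366)⁴)] = 3.92×10¹⁰ m = 0.262 AU.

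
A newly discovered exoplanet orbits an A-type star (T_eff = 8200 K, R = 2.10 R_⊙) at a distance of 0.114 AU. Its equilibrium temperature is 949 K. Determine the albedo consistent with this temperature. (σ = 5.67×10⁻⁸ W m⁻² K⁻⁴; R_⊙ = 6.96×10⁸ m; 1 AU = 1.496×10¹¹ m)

A ≈ 0.90

R_⋆ = 2.10 × 6.96×10⁸ = 1.46×10⁹ m.
d = 0.114 AU = 1.71×10¹⁰ m.
L = 4πR_⋆²σT_⋆⁴ = 4π(1.46×10⁹)² × 5.67×10⁻⁸ × (8200)⁴ = 6.88×10²⁷ W.
S = L/(4πd²) = 1.88×10⁶ W m⁻².
From T_eq⁴ = S(1−A)/(4σ): 1−A = 4σT_eq⁴/S.
1−A = 4 × 5.67×10⁻⁸ × (949)⁴ / 1.88×10⁶ = 0.098.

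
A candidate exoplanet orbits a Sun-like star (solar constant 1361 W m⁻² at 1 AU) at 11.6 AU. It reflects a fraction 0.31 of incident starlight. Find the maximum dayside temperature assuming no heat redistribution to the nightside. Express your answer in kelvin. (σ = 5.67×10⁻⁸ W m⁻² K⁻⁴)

T_ss ≈ 105 K

Flux at 11.6 AU: S = 1361/11.6² = 10.1 W m⁻².
With no redistribution each surface element balances locally: S(1−A) = σT⁴.
T = [10.1 × 0.69 / 5.67×10⁻⁸]^(1/4) = (1.23×10⁸)^(1/4) = 105 K.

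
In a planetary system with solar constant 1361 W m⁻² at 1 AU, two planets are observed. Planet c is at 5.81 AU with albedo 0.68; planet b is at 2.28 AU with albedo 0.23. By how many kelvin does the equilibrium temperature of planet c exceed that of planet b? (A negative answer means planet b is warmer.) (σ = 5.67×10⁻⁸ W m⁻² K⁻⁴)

T_eq = [S₀(1−A)/(4σd²)]^(1/4), so T ∝ (1−A)^(1/4) / √d.
T₁ = [1361×0.32/(4×5.67×10⁻⁸×5.81²)]^(1/4) = 86.85 K.
T₂ = [1361×0.77/(4×5.67×10⁻⁸×2.28²)]^(1/4) = 172.67 K.

ΔT ≈ -85.8 K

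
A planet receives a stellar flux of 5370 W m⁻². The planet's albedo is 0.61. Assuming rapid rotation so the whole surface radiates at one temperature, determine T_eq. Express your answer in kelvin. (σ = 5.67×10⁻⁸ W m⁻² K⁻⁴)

Energy balance: absorbed = emitted ⇒ πR²·S(1−A) = 4πR²·σT_eq⁴, so T_eq⁴ = S(1−A)/(4σ).
T_eq = [5370 × 0.39 / (4 × 5.67×10⁻⁸)]^(1/4) = (9.23×10⁹)^(1/4) = 310 K.

T_eq ≈ 310 K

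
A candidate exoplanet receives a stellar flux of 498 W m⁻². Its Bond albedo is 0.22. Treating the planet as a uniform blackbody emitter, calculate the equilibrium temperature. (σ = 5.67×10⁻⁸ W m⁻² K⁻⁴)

T_eq ≈ 203 K

Energy balance: absorbed = emitted ⇒ πR²·S(1−A) = 4πR²·σT_eq⁴, so T_eq⁴ = S(1−A)/(4σ).
T_eq = [498 × 0.78 / (4 × 5.67×10⁻⁸)]^(1/4) = (1.71×10⁹)^(1/4) = 203 K.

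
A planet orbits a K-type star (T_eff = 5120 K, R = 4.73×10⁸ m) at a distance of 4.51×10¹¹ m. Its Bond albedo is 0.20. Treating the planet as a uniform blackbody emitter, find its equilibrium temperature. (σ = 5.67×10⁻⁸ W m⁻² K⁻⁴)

T_eq ≈ 111 K

L = 4πR_⋆²σT_⋆⁴ = 4π(4.73×10⁸)² × 5.67×10⁻⁸ × (5120)⁴ = 1.10×10²⁶ W.
S = L/(4πd²) = 42.9 W m⁻².
Energy balance: absorbed = emitted ⇒ πR²·S(1−A) = 4πR²·σT_eq⁴, so T_eq⁴ = S(1−A)/(4σ).
T_eq = [42.9 × 0.80 / (4 × 5.67×10⁻⁸)]^(1/4) = (1.51×10⁸)^(1/4) = 111 K.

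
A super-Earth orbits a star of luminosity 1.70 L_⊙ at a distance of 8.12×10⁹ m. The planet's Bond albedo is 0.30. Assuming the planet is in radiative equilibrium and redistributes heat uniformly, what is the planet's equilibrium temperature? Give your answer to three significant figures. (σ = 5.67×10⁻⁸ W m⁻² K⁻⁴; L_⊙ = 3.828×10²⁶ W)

L = 1.70 × 3.828×10²⁶ = 6.51×10²⁶ W.
Flux: S = L/(4πd²) = 6.51×10²⁶/(4π×(8.12×10⁹)²) = 7.85×10⁵ W m⁻².
Energy balance: absorbed = emitted ⇒ πR²·S(1−A) = 4πR²·σT_eq⁴, so T_eq⁴ = S(1−A)/(4σ).
T_eq = [7.85×10⁵ × 0.70 / (4 × 5.67×10⁻⁸)]^(1/4) = (2.42×10¹²)^(1/4) = 1250 K.

T_eq ≈ 1250 K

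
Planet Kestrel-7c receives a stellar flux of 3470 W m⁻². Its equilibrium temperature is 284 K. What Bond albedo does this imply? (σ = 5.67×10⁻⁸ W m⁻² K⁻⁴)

From T_eq⁴ = S(1−A)/(4σ): 1−A = 4σT_eq⁴/S.
1−A = 4 × 5.67×10⁻⁸ × (284)⁴ / 3470 = 0.425.

A ≈ 0.57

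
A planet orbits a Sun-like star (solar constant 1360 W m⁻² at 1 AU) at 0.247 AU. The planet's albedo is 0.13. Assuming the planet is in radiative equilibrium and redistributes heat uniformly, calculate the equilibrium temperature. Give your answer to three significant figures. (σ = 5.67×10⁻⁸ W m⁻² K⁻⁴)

T_eq ≈ 541 K

Flux at 0.247 AU: S = 1360/0.247² = 2.23×10⁴ W m⁻².
Energy balance: absorbed = emitted ⇒ πR²·S(1−A) = 4πR²·σT_eq⁴, so T_eq⁴ = S(1−A)/(4σ).
T_eq = [2.23×10⁴ × 0.87 / (4 × 5.67×10⁻⁸)]^(1/4) = (8.55×10¹⁰)^(1/4) = 541 K.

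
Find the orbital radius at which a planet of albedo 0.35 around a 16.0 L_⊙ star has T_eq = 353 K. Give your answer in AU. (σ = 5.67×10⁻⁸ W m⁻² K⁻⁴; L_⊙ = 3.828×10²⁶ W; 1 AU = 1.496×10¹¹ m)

d ≈ 2.00 AU

L = 16.0 × 3.828×10²⁶ = 6.12×10²⁷ W.
From T_eq⁴ = L(1−A)/(16πσd²): d = √[L(1−A)/(16πσT_eq⁴)].
d = √[6.12×10²⁷ × 0.65 / (16π × 5.67×10⁻⁸ × (353)⁴)] = 3.00×10¹¹ m = 2.00 AU.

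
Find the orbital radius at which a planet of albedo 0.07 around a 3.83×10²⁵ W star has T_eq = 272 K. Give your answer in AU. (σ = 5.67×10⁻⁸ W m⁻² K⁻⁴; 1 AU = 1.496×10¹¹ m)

From T_eq⁴ = L(1−A)/(16πσd²): d = √[L(1−A)/(16πσT_eq⁴)].
d = √[3.83×10²⁵ × 0.93 / (16π × 5.67×10⁻⁸ × (272)⁴)] = 4.78×10¹⁰ m = 0.319 AU.

d ≈ 0.319 AU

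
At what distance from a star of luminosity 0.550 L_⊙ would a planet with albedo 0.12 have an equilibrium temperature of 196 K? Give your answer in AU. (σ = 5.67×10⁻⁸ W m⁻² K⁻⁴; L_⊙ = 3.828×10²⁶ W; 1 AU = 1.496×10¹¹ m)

L = 0.550 × 3.828×10²⁶ = 2.11×10²⁶ W.
From T_eq⁴ = L(1−A)/(16πσd²): d = √[L(1−A)/(16πσT_eq⁴)].
d = √[2.11×10²⁶ × 0.88 / (16π × 5.67×10⁻⁸ × (196)⁴)] = 2.10×10¹¹ m = 1.40 AU.

d ≈ 1.40 AU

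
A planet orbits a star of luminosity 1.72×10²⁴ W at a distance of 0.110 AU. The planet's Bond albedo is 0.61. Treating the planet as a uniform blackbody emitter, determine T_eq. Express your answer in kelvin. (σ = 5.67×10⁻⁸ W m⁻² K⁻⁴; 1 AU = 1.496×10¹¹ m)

d = 0.110 AU = 1.65×10¹⁰ m.
Flux: S = L/(4πd²) = 1.72×10²⁴/(4π×(1.65×10¹⁰)²) = 505 W m⁻².
Energy balance: absorbed = emitted ⇒ πR²·S(1−A) = 4πR²·σT_eq⁴, so T_eq⁴ = S(1−A)/(4σ).
T_eq = [505 × 0.39 / (4 × 5.67×10⁻⁸)]^(1/4) = (8.69×10⁸)^(1/4) = 172 K.

T_eq ≈ 172 K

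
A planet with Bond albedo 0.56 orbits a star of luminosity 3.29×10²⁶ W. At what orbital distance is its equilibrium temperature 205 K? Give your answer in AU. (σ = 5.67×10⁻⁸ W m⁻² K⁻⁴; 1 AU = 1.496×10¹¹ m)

From T_eq⁴ = L(1−A)/(16πσd²): d = √[L(1−A)/(16πσT_eq⁴)].
d = √[3.29×10²⁶ × 0.44 / (16π × 5.67×10⁻⁸ × (205)⁴)] = 1.70×10¹¹ m = 1.13 AU.

d ≈ 1.13 AU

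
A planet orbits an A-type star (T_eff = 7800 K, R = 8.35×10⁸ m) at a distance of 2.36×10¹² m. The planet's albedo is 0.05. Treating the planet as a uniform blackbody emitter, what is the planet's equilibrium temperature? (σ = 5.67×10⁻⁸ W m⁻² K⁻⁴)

T_eq ≈ 102 K

L = 4πR_⋆²σT_⋆⁴ = 4π(8.35×10⁸)² × 5.67×10⁻⁸ × (7800)⁴ = 1.84×10²⁷ W.
S = L/(4πd²) = 26.3 W m⁻².
Energy balance: absorbed = emitted ⇒ πR²·S(1−A) = 4πR²·σT_eq⁴, so T_eq⁴ = S(1−A)/(4σ).
T_eq = [26.3 × 0.95 / (4 × 5.67×10⁻⁸)]^(1/4) = (1.10×10⁸)^(1/4) = 102 K.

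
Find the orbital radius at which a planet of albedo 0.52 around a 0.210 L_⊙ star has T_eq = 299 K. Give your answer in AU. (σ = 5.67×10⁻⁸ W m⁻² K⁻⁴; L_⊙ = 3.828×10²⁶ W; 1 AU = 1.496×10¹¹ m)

d ≈ 0.275 AU

L = 0.210 × 3.828×10²⁶ = 8.04×10²⁵ W.
From T_eq⁴ = L(1−A)/(16πσd²): d = √[L(1−A)/(16πσT_eq⁴)].
d = √[8.04×10²⁵ × 0.48 / (16π × 5.67×10⁻⁸ × (299)⁴)] = 4.12×10¹⁰ m = 0.275 AU.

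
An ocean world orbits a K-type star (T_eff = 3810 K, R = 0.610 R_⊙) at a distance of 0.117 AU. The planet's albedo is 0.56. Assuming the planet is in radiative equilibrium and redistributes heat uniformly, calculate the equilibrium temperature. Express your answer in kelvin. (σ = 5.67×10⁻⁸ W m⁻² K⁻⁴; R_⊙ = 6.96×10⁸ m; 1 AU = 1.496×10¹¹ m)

T_eq ≈ 342 K

R_⋆ = 0.610 × 6.96×10⁸ = 4.25×10⁸ m.
d = 0.117 AU = 1.75×10¹⁰ m.
L = 4πR_⋆²σT_⋆⁴ = 4π(4.25×10⁸)² × 5.67×10⁻⁸ × (3810)⁴ = 2.71×10²⁵ W.
S = L/(4πd²) = 7030 W m⁻².
Energy balance: absorbed = emitted ⇒ πR²·S(1−A) = 4πR²·σT_eq⁴, so T_eq⁴ = S(1−A)/(4σ).
T_eq = [7030 × 0.44 / (4 × 5.67×10⁻⁸)]^(1/4) = (1.36×10¹⁰)^(1/4) = 342 K.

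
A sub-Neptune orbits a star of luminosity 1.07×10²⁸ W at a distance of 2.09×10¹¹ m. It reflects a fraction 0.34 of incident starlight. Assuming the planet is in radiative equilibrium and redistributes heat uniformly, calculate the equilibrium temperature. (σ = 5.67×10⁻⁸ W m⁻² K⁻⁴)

T_eq ≈ 488 K

Flux: S = L/(4πd²) = 1.07×10²⁸/(4π×(2.09×10¹¹)²) = 1.95×10⁴ W m⁻².
Energy balance: absorbed = emitted ⇒ πR²·S(1−A) = 4πR²·σT_eq⁴, so T_eq⁴ = S(1−A)/(4σ).
T_eq = [1.95×10⁴ × 0.66 / (4 × 5.67×10⁻⁸)]^(1/4) = (5.67×10¹⁰)^(1/4) = 488 K.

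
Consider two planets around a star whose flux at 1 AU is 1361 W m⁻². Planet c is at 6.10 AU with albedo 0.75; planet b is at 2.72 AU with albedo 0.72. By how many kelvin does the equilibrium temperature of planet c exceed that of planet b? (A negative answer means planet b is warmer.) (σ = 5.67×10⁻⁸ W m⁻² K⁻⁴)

ΔT ≈ -43.1 K

T_eq = [S₀(1−A)/(4σd²)]^(1/4), so T ∝ (1−A)^(1/4) / √d.
T₁ = [1361×0.25/(4×5.67×10⁻⁸×6.10²)]^(1/4) = 79.68 K.
T₂ = [1361×0.28/(4×5.67×10⁻⁸×2.72²)]^(1/4) = 122.76 K.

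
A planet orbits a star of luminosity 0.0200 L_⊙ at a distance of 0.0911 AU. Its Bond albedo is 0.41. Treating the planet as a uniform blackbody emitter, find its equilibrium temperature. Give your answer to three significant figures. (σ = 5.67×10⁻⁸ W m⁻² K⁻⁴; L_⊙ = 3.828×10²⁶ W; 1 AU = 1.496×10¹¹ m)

d = 0.0911 AU = 1.36×10¹⁰ m.
L = 0.0200 × 3.828×10²⁶ = 7.66×10²⁴ W.
Flux: S = L/(4πd²) = 7.66×10²⁴/(4π×(1.36×10¹⁰)²) = 3280 W m⁻².
Energy balance: absorbed = emitted ⇒ πR²·S(1−A) = 4πR²·σT_eq⁴, so T_eq⁴ = S(1−A)/(4σ).
T_eq = [3280 × 0.59 / (4 × 5.67×10⁻⁸)]^(1/4) = (8.53×10⁹)^(1/4) = 304 K.

T_eq ≈ 304 K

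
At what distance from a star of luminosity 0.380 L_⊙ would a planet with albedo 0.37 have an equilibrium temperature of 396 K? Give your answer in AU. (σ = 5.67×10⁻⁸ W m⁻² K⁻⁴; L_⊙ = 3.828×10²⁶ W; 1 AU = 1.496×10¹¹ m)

d ≈ 0.242 AU

L = 0.380 × 3.828×10²⁶ = 1.45×10²⁶ W.
From T_eq⁴ = L(1−A)/(16πσd²): d = √[L(1−A)/(16πσT_eq⁴)].
d = √[1.45×10²⁶ × 0.63 / (16π × 5.67×10⁻⁸ × (396)⁴)] = 3.62×10¹⁰ m = 0.242 AU.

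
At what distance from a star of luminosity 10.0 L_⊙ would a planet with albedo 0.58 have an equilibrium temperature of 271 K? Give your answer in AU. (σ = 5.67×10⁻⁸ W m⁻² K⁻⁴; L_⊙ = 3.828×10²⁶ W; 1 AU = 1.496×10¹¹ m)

L = 10.0 × 3.828×10²⁶ = 3.83×10²⁷ W.
From T_eq⁴ = L(1−A)/(16πσd²): d = √[L(1−A)/(16πσT_eq⁴)].
d = √[3.83×10²⁷ × 0.42 / (16π × 5.67×10⁻⁸ × (271)⁴)] = 3.23×10¹¹ m = 2.16 AU.

d ≈ 2.16 AU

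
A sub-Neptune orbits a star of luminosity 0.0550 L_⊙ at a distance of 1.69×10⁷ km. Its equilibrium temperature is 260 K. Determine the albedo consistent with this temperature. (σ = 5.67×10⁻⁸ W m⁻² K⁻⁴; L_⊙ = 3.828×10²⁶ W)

d = 1.69×10⁷ km = 1.69×10¹⁰ m.
L = 0.0550 × 3.828×10²⁶ = 2.11×10²⁵ W.
Flux: S = L/(4πd²) = 2.11×10²⁵/(4π×(1.69×10¹⁰)²) = 5870 W m⁻².
From T_eq⁴ = S(1−A)/(4σ): 1−A = 4σT_eq⁴/S.
1−A = 4 × 5.67×10⁻⁸ × (260)⁴ / 5870 = 0.177.

A ≈ 0.82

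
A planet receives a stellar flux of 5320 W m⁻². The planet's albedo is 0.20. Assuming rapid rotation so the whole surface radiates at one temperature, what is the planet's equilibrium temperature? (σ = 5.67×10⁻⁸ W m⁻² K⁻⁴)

Energy balance: absorbed = emitted ⇒ πR²·S(1−A) = 4πR²·σT_eq⁴, so T_eq⁴ = S(1−A)/(4σ).
T_eq = [5320 × 0.80 / (4 × 5.67×10⁻⁸)]^(1/4) = (1.88×10¹⁰)^(1/4) = 370 K.

T_eq ≈ 370 K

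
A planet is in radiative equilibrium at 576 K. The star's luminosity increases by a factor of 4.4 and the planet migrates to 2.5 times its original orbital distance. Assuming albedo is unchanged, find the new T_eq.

T_eq ∝ L^(1/4) · d^(−1/2).
T′ = 576 × 4.4^(1/4) / 2.5^(1/2) = 528 K.

T_eq ≈ 528 K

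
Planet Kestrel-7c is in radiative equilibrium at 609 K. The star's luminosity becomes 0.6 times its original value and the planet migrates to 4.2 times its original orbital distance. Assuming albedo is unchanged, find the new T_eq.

T_eq ≈ 262 K

T_eq ∝ L^(1/4) · d^(−1/2).
T′ = 609 × 0.6^(1/4) / 4.2^(1/2) = 262 K.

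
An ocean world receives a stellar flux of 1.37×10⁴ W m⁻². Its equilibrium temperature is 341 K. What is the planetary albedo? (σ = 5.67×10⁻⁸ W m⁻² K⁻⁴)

From T_eq⁴ = S(1−A)/(4σ): 1−A = 4σT_eq⁴/S.
1−A = 4 × 5.67×10⁻⁸ × (341)⁴ / 1.37×10⁴ = 0.224.

A ≈ 0.78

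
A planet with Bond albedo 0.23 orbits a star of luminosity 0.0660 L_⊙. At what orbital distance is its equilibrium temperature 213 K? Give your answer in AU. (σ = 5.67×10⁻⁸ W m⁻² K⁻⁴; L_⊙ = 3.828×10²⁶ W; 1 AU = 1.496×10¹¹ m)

L = 0.0660 × 3.828×10²⁶ = 2.53×10²⁵ W.
From T_eq⁴ = L(1−A)/(16πσd²): d = √[L(1−A)/(16πσT_eq⁴)].
d = √[2.53×10²⁵ × 0.77 / (16π × 5.67×10⁻⁸ × (213)⁴)] = 5.76×10¹⁰ m = 0.385 AU.

d ≈ 0.385 AU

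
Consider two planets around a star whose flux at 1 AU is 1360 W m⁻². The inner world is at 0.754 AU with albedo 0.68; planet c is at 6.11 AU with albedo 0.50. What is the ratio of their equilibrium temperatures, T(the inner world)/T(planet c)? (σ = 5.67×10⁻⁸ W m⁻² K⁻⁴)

T_eq = [S₀(1−A)/(4σd²)]^(1/4), so T ∝ (1−A)^(1/4) / √d.
T₁ = [1360×0.32/(4×5.67×10⁻⁸×0.754²)]^(1/4) = 241.03 K.
T₂ = [1360×0.50/(4×5.67×10⁻⁸×6.11²)]^(1/4) = 94.67 K.

T₁/T₂ ≈ 2.546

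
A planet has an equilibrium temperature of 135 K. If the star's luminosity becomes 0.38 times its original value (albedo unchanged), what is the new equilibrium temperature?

T_eq ≈ 106 K

T_eq ∝ L^(1/4) · d^(−1/2).
T′ = 135 × 0.38^(1/4) = 106 K.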